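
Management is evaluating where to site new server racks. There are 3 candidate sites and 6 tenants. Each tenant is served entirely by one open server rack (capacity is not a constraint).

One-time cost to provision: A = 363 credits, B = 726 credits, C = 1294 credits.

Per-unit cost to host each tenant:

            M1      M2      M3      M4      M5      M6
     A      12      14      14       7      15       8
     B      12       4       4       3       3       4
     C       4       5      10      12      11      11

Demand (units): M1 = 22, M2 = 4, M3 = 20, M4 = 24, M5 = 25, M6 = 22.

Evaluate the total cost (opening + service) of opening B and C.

Each tenant is assigned to its cheapest site among the open ones.
{B, C}: M1→C 4·22=88, M2→B 4·4=16, M3→B 4·20=80, M4→B 3·24=72, M5→B 3·25=75, M6→B 4·22=88. Service 419; fixed 2020; total 2439.

Total cost: 2439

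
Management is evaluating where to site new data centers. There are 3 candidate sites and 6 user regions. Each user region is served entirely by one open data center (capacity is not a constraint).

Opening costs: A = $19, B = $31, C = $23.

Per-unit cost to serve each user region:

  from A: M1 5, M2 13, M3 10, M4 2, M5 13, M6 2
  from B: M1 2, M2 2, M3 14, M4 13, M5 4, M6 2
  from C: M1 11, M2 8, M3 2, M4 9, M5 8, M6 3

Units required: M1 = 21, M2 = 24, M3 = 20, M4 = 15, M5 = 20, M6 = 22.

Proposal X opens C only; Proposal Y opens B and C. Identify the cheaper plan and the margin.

Proposal Y is cheaper by 404.

Proposal X: {C}: M1→C 11·21=231, M2→C 8·24=192, M3→C 2·20=40, M4→C 9·15=135, M5→C 8·20=160, M6→C 3·22=66. Service 824; fixed 23; total 847.
Proposal Y: {B, C}: M1→B 2·21=42, M2→B 2·24=48, M3→C 2·20=40, M4→C 9·15=135, M5→B 4·20=80, M6→B 2·22=44. Service 389; fixed 54; total 443.
Difference: |847 − 443| = 404.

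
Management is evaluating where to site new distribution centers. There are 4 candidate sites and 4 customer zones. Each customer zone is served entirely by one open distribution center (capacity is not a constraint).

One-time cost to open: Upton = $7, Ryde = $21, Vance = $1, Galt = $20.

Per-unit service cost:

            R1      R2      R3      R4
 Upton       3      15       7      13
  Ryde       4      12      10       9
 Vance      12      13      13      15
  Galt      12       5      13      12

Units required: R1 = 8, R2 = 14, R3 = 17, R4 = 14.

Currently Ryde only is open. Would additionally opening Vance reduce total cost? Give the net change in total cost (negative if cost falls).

No — net change +1 (cost rises by 1).

Current service cost with {Ryde}: 496.
Adding Vance: each customer zone re-picks its cheapest; new service cost 496, saving 0.
Extra fixed cost: 1. Net change = 1 − 0 = 1.
(Totals: 517 → 518.)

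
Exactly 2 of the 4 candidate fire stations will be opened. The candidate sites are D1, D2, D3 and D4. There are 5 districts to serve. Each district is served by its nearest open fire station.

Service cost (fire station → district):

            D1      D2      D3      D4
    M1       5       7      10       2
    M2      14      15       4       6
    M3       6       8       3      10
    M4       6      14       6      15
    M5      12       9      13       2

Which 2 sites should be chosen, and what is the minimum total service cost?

With exactly 2 open, each district uses its cheapest among the chosen.
{D3, D4}: M1→D4 2, M2→D3 4, M3→D3 3, M4→D3 6, M5→D4 2. Service cost 17.
{D1, D4}: service cost 22
{D2, D3}: service cost 29
Among all 6 size-2 choices, {D3, D4} is lowest.

Choose D3 and D4; total service cost 17.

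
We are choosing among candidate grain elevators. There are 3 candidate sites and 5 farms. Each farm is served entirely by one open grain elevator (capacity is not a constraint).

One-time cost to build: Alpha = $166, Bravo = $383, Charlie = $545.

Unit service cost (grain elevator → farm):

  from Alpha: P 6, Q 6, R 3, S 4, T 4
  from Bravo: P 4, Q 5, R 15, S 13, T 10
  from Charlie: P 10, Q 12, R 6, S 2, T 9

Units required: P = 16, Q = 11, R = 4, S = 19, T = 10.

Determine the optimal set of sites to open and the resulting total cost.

Open Alpha only; minimum total cost 456.

For any fixed open set, each farm goes to its cheapest open site; total = fixed + service.
{Alpha}: P→Alpha 6·16=96, Q→Alpha 6·11=66, R→Alpha 3·4=12, S→Alpha 4·19=76, T→Alpha 4·10=40. Service 290; fixed 166; total 456.
{Alpha, Bravo}: P→Bravo 4·16=64, Q→Bravo 5·11=55, R→Alpha 3·4=12, S→Alpha 4·19=76, T→Alpha 4·10=40. Service 247; fixed 549; total 796.
{Bravo}: P→Bravo 4·16=64, Q→Bravo 5·11=55, R→Bravo 15·4=60, S→Bravo 13·19=247, T→Bravo 10·10=100. Service 526; fixed 383; total 909.
{Alpha, Bravo, Charlie}: service 209 + fixed 1094 = 1303
No other subset beats 456.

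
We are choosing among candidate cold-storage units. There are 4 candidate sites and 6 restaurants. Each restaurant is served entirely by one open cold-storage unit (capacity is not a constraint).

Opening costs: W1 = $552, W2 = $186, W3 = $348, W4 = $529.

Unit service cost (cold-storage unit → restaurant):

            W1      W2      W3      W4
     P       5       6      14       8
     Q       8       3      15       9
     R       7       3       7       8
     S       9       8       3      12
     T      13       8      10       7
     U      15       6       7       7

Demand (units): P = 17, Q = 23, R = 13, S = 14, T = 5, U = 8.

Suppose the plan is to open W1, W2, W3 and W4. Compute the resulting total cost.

Total cost: 1933

Each restaurant is assigned to its cheapest site among the open ones.
{W1, W2, W3, W4}: P→W1 5·17=85, Q→W2 3·23=69, R→W2 3·13=39, S→W3 3·14=42, T→W4 7·5=35, U→W2 6·8=48. Service 318; fixed 1615; total 1933.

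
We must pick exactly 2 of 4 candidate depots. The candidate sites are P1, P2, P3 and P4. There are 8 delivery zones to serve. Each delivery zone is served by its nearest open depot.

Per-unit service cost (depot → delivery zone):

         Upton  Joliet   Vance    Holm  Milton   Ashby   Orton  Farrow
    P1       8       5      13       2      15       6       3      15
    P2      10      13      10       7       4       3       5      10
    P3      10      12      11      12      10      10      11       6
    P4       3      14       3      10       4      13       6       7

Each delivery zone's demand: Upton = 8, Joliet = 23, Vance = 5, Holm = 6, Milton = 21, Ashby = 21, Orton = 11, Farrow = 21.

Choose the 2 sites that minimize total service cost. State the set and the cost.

With exactly 2 open, each delivery zone uses its cheapest among the chosen.
{P1, P4}: Upton→P4 3·8=24, Joliet→P1 5·23=115, Vance→P4 3·5=15, Holm→P1 2·6=12, Milton→P4 4·21=84, Ashby→P1 6·21=126, Orton→P1 3·11=33, Farrow→P4 7·21=147. Service cost 556.
{P1, P2}: service cost 631
{P2, P4}: service cost 729
Among all 6 size-2 choices, {P1, P4} is lowest.

Choose P1 and P4; total service cost 556.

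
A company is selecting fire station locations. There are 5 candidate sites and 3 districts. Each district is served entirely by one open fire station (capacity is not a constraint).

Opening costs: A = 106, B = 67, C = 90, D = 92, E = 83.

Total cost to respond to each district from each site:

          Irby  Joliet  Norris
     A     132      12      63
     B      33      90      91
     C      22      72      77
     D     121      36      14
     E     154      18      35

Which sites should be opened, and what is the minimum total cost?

Open B and E; minimum total cost 236.

For any fixed open set, each district goes to its cheapest open site; total = fixed + service.
{B, E}: Irby→B 33, Joliet→E 18, Norris→E 35. Service 86; fixed 150; total 236.
{B, D}: Irby→B 33, Joliet→D 36, Norris→D 14. Service 83; fixed 159; total 242.
{C, E}: service 75 + fixed 173 = 248
{A, B, C, D, E}: service 48 + fixed 438 = 486
No other subset beats 236.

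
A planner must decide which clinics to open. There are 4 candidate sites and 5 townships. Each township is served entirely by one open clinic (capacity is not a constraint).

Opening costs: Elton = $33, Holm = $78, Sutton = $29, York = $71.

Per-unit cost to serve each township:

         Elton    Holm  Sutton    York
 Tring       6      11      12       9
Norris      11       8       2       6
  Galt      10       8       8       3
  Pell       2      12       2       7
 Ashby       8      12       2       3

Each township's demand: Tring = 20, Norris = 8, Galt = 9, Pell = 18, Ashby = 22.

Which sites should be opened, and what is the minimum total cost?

Open Elton and Sutton; minimum total cost 350.

For any fixed open set, each township goes to its cheapest open site; total = fixed + service.
{Elton, Sutton}: Tring→Elton 6·20=120, Norris→Sutton 2·8=16, Galt→Sutton 8·9=72, Pell→Elton 2·18=36, Ashby→Sutton 2·22=44. Service 288; fixed 62; total 350.
{Elton, Sutton, York}: Tring→Elton 6·20=120, Norris→Sutton 2·8=16, Galt→York 3·9=27, Pell→Elton 2·18=36, Ashby→Sutton 2·22=44. Service 243; fixed 133; total 376.
{Elton, York}: service 297 + fixed 104 = 401
{Elton, Holm, Sutton, York}: Tring→Elton 6·20=120, Norris→Sutton 2·8=16, Galt→York 3·9=27, Pell→Elton 2·18=36, Ashby→Sutton 2·22=44. Service 243; fixed 211; total 454.
No other subset beats 350.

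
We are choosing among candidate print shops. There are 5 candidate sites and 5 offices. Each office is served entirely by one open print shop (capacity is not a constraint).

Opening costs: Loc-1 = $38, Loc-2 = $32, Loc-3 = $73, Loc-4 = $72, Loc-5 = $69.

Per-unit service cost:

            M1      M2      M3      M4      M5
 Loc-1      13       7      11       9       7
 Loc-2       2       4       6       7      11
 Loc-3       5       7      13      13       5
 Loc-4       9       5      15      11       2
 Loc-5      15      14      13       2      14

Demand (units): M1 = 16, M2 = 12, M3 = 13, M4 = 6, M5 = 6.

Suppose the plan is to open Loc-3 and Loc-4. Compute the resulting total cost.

Each office is assigned to its cheapest site among the open ones.
{Loc-3, Loc-4}: M1→Loc-3 5·16=80, M2→Loc-4 5·12=60, M3→Loc-3 13·13=169, M4→Loc-4 11·6=66, M5→Loc-4 2·6=12. Service 387; fixed 145; total 532.

Total cost: 532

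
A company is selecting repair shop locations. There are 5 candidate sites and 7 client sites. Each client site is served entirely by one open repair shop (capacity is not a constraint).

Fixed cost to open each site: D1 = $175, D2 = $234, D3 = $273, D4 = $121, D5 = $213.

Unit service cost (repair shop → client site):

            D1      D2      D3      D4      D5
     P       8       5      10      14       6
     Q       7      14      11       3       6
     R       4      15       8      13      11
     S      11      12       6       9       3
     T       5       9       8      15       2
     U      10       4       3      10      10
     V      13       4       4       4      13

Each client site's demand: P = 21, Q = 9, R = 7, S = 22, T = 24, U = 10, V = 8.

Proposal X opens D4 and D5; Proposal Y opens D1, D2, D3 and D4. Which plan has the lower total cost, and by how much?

Proposal X is cheaper by 467.

Proposal X: {D4, D5}: P→D5 6·21=126, Q→D4 3·9=27, R→D5 11·7=77, S→D5 3·22=66, T→D5 2·24=48, U→D4 10·10=100, V→D4 4·8=32. Service 476; fixed 334; total 810.
Proposal Y: {D1, D2, D3, D4}: P→D2 5·21=105, Q→D4 3·9=27, R→D1 4·7=28, S→D3 6·22=132, T→D1 5·24=120, U→D3 3·10=30, V→D2 4·8=32. Service 474; fixed 803; total 1277.
Difference: |810 − 1277| = 467.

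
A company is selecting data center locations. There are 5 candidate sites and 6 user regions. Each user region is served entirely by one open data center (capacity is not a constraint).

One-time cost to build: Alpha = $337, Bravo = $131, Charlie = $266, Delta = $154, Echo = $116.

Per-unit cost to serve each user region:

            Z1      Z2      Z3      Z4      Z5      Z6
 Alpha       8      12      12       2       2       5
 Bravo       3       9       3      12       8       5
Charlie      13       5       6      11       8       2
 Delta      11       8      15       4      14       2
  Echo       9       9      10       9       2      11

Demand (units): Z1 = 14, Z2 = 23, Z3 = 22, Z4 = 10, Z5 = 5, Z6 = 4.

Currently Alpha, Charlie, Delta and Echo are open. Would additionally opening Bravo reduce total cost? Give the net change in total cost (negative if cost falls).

Yes — net change −5 (cost falls by 5).

Current service cost with {Alpha, Charlie, Delta, Echo}: 397.
Adding Bravo: each user region re-picks its cheapest; new service cost 261, saving 136.
Extra fixed cost: 131. Net change = 131 − 136 = -5.
(Totals: 1270 → 1265.)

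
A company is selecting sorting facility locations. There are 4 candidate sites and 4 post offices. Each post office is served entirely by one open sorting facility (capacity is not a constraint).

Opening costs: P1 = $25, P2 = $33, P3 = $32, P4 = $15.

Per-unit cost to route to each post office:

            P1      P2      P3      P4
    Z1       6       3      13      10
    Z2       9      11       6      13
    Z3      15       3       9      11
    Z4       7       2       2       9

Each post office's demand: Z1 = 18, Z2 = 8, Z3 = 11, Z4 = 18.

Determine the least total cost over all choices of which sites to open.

Minimum total cost: 236

For any fixed open set, each post office goes to its cheapest open site; total = fixed + service.
{P2, P3}: Z1→P2 3·18=54, Z2→P3 6·8=48, Z3→P2 3·11=33, Z4→P2 2·18=36. Service 171; fixed 65; total 236.
{P2}: service 211 + fixed 33 = 244
{P2, P3, P4}: service 171 + fixed 80 = 251
{P1, P2, P3, P4}: Z1→P2 3·18=54, Z2→P3 6·8=48, Z3→P2 3·11=33, Z4→P2 2·18=36. Service 171; fixed 105; total 276.
No other subset beats 236.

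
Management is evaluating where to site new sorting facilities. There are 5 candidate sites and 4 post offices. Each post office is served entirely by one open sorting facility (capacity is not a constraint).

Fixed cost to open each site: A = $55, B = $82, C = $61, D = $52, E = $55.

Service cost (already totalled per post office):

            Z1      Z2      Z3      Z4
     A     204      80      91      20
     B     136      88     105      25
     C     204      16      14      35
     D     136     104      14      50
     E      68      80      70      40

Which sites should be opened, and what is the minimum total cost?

Open C and E; minimum total cost 249.

For any fixed open set, each post office goes to its cheapest open site; total = fixed + service.
{C, E}: Z1→E 68, Z2→C 16, Z3→C 14, Z4→C 35. Service 133; fixed 116; total 249.
{A, C, E}: Z1→E 68, Z2→C 16, Z3→C 14, Z4→A 20. Service 118; fixed 171; total 289.
{C, D, E}: service 133 + fixed 168 = 301
{A, B, C, D, E}: Z1→E 68, Z2→C 16, Z3→C 14, Z4→A 20. Service 118; fixed 305; total 423.
No other subset beats 249.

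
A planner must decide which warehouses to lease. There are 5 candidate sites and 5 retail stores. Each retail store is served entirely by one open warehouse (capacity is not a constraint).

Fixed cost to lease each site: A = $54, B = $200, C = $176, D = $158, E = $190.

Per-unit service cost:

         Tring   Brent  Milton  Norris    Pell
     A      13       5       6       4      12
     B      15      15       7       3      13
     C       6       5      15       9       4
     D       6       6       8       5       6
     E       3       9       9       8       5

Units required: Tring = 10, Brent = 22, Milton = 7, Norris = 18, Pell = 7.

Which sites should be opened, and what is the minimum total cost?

For any fixed open set, each retail store goes to its cheapest open site; total = fixed + service.
{A}: Tring→A 13·10=130, Brent→A 5·22=110, Milton→A 6·7=42, Norris→A 4·18=72, Pell→A 12·7=84. Service 438; fixed 54; total 492.
{A, E}: Tring→E 3·10=30, Brent→A 5·22=110, Milton→A 6·7=42, Norris→A 4·18=72, Pell→E 5·7=35. Service 289; fixed 244; total 533.
{A, D}: service 326 + fixed 212 = 538
{A, B, C, D, E}: Tring→E 3·10=30, Brent→A 5·22=110, Milton→A 6·7=42, Norris→B 3·18=54, Pell→C 4·7=28. Service 264; fixed 778; total 1042.
No other subset beats 492.

Open A only; minimum total cost 492.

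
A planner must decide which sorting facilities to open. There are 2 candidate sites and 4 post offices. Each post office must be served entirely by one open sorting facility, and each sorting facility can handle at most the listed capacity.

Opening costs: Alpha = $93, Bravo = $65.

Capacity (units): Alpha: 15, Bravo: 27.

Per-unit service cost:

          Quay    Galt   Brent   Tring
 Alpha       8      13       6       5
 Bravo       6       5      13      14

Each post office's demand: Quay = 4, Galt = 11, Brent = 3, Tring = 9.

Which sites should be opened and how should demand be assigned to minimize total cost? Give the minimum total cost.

Minimum total cost: 300

Open {Alpha, Bravo}: Quay→Bravo 6·4=24, Galt→Bravo 5·11=55, Brent→Alpha 6·3=18, Tring→Alpha 5·9=45.
Loads: Alpha carries 12/15, Bravo carries 15/27. Service 142; fixed 158; total 300.
Next best feasible plan costs 309.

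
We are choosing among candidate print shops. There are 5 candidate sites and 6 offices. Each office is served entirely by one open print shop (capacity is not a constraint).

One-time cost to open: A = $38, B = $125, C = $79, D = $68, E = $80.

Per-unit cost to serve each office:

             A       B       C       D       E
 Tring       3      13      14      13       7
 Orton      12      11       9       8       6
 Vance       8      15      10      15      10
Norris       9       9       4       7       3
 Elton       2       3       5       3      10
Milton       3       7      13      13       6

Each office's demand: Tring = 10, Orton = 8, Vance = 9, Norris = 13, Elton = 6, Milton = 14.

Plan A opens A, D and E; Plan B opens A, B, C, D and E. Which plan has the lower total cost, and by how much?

Plan A is cheaper by 204.

Plan A: {A, D, E}: Tring→A 3·10=30, Orton→E 6·8=48, Vance→A 8·9=72, Norris→E 3·13=39, Elton→A 2·6=12, Milton→A 3·14=42. Service 243; fixed 186; total 429.
Plan B: {A, B, C, D, E}: Tring→A 3·10=30, Orton→E 6·8=48, Vance→A 8·9=72, Norris→E 3·13=39, Elton→A 2·6=12, Milton→A 3·14=42. Service 243; fixed 390; total 633.
Difference: |429 − 633| = 204.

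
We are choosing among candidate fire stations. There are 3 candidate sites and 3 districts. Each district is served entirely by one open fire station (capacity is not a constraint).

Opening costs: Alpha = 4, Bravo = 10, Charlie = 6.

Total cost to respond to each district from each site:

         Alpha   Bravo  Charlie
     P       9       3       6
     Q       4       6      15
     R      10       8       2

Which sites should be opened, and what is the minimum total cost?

For any fixed open set, each district goes to its cheapest open site; total = fixed + service.
{Alpha, Charlie}: P→Charlie 6, Q→Alpha 4, R→Charlie 2. Service 12; fixed 10; total 22.
{Alpha}: service 23 + fixed 4 = 27
{Bravo}: P→Bravo 3, Q→Bravo 6, R→Bravo 8. Service 17; fixed 10; total 27.
{Alpha, Bravo, Charlie}: P→Bravo 3, Q→Alpha 4, R→Charlie 2. Service 9; fixed 20; total 29.
No other subset beats 22.

Open Alpha and Charlie; minimum total cost 22.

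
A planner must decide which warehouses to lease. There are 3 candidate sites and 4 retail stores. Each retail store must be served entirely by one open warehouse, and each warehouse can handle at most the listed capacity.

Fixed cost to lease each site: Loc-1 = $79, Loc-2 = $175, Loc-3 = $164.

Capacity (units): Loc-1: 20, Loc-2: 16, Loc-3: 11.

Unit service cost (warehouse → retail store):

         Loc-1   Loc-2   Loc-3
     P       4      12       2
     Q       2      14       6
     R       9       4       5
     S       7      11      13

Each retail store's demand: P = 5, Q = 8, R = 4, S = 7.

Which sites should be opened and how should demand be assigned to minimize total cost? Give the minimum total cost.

Minimum total cost: 338

Open {Loc-1, Loc-3}: P→Loc-3 2·5=10, Q→Loc-1 2·8=16, R→Loc-3 5·4=20, S→Loc-1 7·7=49.
Loads: Loc-1 carries 15/20, Loc-3 carries 9/11. Service 95; fixed 243; total 338.
Next best feasible plan costs 348.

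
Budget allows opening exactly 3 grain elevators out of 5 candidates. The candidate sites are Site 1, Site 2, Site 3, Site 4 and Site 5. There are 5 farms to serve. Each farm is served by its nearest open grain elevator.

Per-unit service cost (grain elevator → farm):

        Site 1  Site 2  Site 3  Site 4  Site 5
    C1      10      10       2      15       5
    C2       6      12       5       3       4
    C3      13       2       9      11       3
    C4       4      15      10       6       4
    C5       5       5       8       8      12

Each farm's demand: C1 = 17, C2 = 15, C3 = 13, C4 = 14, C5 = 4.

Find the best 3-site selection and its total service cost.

With exactly 3 open, each farm uses its cheapest among the chosen.
{Site 2, Site 3, Site 5}: C1→Site 3 2·17=34, C2→Site 5 4·15=60, C3→Site 2 2·13=26, C4→Site 5 4·14=56, C5→Site 2 5·4=20. Service cost 196.
{Site 3, Site 4, Site 5}: service cost 206
{Site 1, Site 3, Site 5}: service cost 209
Among all 10 size-3 choices, {Site 2, Site 3, Site 5} is lowest.

Choose Site 2, Site 3 and Site 5; total service cost 196.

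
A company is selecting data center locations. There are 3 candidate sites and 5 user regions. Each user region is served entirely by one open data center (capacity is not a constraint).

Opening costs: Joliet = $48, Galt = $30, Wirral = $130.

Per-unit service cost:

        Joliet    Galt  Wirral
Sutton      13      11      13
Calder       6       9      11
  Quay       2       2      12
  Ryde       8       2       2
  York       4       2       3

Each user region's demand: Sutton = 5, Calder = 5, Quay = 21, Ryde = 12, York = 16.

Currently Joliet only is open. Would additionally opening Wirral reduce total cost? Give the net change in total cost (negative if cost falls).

Current service cost with {Joliet}: 297.
Adding Wirral: each user region re-picks its cheapest; new service cost 209, saving 88.
Extra fixed cost: 130. Net change = 130 − 88 = 42.
(Totals: 345 → 387.)

No — net change +42 (cost rises by 42).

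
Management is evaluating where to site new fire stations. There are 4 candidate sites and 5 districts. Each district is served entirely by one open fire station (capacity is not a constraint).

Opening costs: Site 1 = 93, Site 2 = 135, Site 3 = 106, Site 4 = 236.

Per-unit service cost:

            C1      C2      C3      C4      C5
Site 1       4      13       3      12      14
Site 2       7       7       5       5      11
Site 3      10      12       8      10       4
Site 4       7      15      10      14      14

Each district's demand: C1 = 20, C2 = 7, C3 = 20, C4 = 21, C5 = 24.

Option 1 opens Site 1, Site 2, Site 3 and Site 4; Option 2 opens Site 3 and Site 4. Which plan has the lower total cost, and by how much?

Option 1 is cheaper by 72.

Option 1: {Site 1, Site 2, Site 3, Site 4}: C1→Site 1 4·20=80, C2→Site 2 7·7=49, C3→Site 1 3·20=60, C4→Site 2 5·21=105, C5→Site 3 4·24=96. Service 390; fixed 570; total 960.
Option 2: {Site 3, Site 4}: C1→Site 4 7·20=140, C2→Site 3 12·7=84, C3→Site 3 8·20=160, C4→Site 3 10·21=210, C5→Site 3 4·24=96. Service 690; fixed 342; total 1032.
Difference: |960 − 1032| = 72.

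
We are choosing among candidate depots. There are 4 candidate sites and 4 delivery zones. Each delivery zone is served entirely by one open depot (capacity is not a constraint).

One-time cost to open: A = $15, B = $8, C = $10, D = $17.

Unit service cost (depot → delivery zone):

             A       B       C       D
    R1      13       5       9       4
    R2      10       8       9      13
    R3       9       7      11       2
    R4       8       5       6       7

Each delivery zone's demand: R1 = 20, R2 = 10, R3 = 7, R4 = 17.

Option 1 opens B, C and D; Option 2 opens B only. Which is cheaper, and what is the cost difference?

Option 1 is cheaper by 28.

Option 1: {B, C, D}: R1→D 4·20=80, R2→B 8·10=80, R3→D 2·7=14, R4→B 5·17=85. Service 259; fixed 35; total 294.
Option 2: {B}: R1→B 5·20=100, R2→B 8·10=80, R3→B 7·7=49, R4→B 5·17=85. Service 314; fixed 8; total 322.
Difference: |294 − 322| = 28.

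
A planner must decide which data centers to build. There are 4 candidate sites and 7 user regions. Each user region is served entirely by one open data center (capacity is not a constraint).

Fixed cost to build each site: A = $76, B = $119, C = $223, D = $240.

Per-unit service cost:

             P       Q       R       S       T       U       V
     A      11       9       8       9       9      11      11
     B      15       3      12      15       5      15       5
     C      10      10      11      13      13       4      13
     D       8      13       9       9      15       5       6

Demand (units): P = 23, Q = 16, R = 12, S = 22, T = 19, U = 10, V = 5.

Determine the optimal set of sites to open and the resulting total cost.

For any fixed open set, each user region goes to its cheapest open site; total = fixed + service.
{A, B}: P→A 11·23=253, Q→B 3·16=48, R→A 8·12=96, S→A 9·22=198, T→B 5·19=95, U→A 11·10=110, V→B 5·5=25. Service 825; fixed 195; total 1020.
{B, D}: service 708 + fixed 359 = 1067
{A}: service 1027 + fixed 76 = 1103
{A, B, C, D}: service 686 + fixed 658 = 1344
(All 15 nonempty subsets were checked; A and B is lowest.)

Open A and B; minimum total cost 1020.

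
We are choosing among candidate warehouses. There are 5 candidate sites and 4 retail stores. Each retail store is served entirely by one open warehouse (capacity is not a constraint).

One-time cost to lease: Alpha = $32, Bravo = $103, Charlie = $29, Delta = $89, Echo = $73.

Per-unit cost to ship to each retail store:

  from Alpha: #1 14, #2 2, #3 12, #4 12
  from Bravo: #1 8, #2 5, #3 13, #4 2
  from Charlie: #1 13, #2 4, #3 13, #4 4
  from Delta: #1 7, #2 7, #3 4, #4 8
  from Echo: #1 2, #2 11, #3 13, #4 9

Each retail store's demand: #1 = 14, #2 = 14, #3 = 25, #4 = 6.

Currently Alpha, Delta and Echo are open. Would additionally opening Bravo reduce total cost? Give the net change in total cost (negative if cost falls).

No — net change +67 (cost rises by 67).

Current service cost with {Alpha, Delta, Echo}: 204.
Adding Bravo: each retail store re-picks its cheapest; new service cost 168, saving 36.
Extra fixed cost: 103. Net change = 103 − 36 = 67.
(Totals: 398 → 465.)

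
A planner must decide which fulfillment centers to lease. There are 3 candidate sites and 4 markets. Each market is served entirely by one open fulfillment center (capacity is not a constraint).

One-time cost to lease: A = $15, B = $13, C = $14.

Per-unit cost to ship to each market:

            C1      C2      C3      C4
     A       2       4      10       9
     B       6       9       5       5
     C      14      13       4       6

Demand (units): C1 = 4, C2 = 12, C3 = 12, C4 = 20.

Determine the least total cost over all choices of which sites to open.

Minimum total cost: 244

For any fixed open set, each market goes to its cheapest open site; total = fixed + service.
{A, B}: C1→A 2·4=8, C2→A 4·12=48, C3→B 5·12=60, C4→B 5·20=100. Service 216; fixed 28; total 244.
{A, B, C}: C1→A 2·4=8, C2→A 4·12=48, C3→C 4·12=48, C4→B 5·20=100. Service 204; fixed 42; total 246.
{A, C}: service 224 + fixed 29 = 253
{B}: C1→B 6·4=24, C2→B 9·12=108, C3→B 5·12=60, C4→B 5·20=100. Service 292; fixed 13; total 305.
(All 7 nonempty subsets were checked; A and B is lowest.)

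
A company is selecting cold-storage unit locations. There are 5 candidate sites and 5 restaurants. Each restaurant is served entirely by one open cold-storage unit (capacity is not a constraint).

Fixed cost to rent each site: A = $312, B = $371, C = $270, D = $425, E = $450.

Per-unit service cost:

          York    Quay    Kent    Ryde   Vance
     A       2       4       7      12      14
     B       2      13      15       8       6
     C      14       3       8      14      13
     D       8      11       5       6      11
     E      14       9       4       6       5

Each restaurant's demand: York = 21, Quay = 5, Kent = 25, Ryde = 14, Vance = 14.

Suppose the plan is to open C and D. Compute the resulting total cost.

Each restaurant is assigned to its cheapest site among the open ones.
{C, D}: York→D 8·21=168, Quay→C 3·5=15, Kent→D 5·25=125, Ryde→D 6·14=84, Vance→D 11·14=154. Service 546; fixed 695; total 1241.

Total cost: 1241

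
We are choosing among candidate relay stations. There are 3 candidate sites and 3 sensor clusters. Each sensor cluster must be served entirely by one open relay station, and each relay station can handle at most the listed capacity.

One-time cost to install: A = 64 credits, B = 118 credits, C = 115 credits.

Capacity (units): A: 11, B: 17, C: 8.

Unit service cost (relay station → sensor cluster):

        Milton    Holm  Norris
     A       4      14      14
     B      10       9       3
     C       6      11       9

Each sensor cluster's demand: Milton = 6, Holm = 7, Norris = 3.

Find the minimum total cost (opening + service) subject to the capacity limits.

Minimum total cost: 250

Open {B}: Milton→B 10·6=60, Holm→B 9·7=63, Norris→B 3·3=9.
Loads: B carries 16/17. Service 132; fixed 118; total 250.
Next best feasible plan costs 278.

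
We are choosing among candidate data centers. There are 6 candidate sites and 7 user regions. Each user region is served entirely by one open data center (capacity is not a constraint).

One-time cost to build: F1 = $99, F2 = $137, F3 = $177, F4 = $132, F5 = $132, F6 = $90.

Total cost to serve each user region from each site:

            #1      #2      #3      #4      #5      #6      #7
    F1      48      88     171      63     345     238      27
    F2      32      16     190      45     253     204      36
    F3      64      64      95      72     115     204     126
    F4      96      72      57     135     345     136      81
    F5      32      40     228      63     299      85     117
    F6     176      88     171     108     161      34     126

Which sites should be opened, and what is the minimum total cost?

Open F2 and F6; minimum total cost 722.

For any fixed open set, each user region goes to its cheapest open site; total = fixed + service.
{F2, F6}: #1→F2 32, #2→F2 16, #3→F6 171, #4→F2 45, #5→F6 161, #6→F6 34, #7→F2 36. Service 495; fixed 227; total 722.
{F2, F4, F6}: service 381 + fixed 359 = 740
{F2, F3, F6}: #1→F2 32, #2→F2 16, #3→F3 95, #4→F2 45, #5→F3 115, #6→F6 34, #7→F2 36. Service 373; fixed 404; total 777.
{F1, F2, F3, F4, F5, F6}: service 326 + fixed 767 = 1093
No other subset beats 722.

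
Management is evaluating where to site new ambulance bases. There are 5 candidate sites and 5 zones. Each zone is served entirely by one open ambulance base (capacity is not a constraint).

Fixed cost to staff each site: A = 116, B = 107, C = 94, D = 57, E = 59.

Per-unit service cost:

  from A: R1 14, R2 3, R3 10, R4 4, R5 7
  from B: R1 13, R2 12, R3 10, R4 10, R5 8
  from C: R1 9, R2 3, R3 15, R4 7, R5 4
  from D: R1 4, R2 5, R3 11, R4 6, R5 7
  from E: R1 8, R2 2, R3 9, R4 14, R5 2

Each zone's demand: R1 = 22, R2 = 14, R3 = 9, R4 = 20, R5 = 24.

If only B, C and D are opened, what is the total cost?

Total cost: 694

Each zone is assigned to its cheapest site among the open ones.
{B, C, D}: R1→D 4·22=88, R2→C 3·14=42, R3→B 10·9=90, R4→D 6·20=120, R5→C 4·24=96. Service 436; fixed 258; total 694.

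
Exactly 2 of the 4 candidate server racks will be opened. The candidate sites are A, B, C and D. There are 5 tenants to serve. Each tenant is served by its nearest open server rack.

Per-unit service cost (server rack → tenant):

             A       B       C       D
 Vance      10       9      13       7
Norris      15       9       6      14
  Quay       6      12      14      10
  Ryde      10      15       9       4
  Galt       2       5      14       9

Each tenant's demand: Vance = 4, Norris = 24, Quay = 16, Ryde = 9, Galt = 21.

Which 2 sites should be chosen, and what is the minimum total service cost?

Choose A and C; total service cost 403.

With exactly 2 open, each tenant uses its cheapest among the chosen.
{A, C}: Vance→A 10·4=40, Norris→C 6·24=144, Quay→A 6·16=96, Ryde→C 9·9=81, Galt→A 2·21=42. Service cost 403.
{A, B}: service cost 480
{A, D}: service cost 538
Among all 6 size-2 choices, {A, C} is lowest.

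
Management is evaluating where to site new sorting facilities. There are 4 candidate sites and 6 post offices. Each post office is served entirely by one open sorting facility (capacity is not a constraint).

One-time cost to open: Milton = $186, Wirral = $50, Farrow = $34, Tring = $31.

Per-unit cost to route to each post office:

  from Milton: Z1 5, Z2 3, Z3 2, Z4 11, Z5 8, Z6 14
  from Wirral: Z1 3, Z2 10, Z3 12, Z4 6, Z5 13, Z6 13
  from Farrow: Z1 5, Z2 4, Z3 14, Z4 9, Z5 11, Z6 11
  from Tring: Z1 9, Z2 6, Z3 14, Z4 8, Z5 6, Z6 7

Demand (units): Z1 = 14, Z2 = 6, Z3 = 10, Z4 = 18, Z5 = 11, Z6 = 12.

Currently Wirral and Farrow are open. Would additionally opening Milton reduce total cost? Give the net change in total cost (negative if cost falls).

Current service cost with {Wirral, Farrow}: 547.
Adding Milton: each post office re-picks its cheapest; new service cost 408, saving 139.
Extra fixed cost: 186. Net change = 186 − 139 = 47.
(Totals: 631 → 678.)

No — net change +47 (cost rises by 47).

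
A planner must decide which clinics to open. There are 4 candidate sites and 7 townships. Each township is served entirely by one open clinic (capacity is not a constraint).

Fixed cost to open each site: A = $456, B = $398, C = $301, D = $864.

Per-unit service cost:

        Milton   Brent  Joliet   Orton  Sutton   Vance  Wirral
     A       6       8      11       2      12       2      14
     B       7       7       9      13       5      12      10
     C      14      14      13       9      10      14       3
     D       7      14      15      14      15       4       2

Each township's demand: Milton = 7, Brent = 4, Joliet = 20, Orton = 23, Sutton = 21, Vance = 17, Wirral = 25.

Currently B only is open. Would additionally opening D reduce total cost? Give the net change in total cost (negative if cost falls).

Current service cost with {B}: 1115.
Adding D: each township re-picks its cheapest; new service cost 779, saving 336.
Extra fixed cost: 864. Net change = 864 − 336 = 528.
(Totals: 1513 → 2041.)

No — net change +528 (cost rises by 528).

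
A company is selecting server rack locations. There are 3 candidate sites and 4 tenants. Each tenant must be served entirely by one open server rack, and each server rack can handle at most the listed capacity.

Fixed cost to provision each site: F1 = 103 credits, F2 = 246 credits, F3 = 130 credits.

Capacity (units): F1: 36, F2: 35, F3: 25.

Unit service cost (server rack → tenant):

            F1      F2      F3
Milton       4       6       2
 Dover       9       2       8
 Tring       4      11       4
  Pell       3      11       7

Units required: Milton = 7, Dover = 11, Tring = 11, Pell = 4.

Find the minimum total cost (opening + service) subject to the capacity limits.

Open {F1}: Milton→F1 4·7=28, Dover→F1 9·11=99, Tring→F1 4·11=44, Pell→F1 3·4=12.
Loads: F1 carries 33/36. Service 183; fixed 103; total 286.
Next best feasible plan costs 391.

Minimum total cost: 286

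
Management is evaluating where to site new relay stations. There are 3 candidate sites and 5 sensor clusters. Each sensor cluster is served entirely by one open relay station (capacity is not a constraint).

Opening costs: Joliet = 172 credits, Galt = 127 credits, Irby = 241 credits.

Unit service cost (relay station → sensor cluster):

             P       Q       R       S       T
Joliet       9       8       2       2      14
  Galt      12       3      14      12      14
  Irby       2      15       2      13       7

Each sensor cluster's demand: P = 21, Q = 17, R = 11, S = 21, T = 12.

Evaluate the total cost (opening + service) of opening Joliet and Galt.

Each sensor cluster is assigned to its cheapest site among the open ones.
{Joliet, Galt}: P→Joliet 9·21=189, Q→Galt 3·17=51, R→Joliet 2·11=22, S→Joliet 2·21=42, T→Joliet 14·12=168. Service 472; fixed 299; total 771.

Total cost: 771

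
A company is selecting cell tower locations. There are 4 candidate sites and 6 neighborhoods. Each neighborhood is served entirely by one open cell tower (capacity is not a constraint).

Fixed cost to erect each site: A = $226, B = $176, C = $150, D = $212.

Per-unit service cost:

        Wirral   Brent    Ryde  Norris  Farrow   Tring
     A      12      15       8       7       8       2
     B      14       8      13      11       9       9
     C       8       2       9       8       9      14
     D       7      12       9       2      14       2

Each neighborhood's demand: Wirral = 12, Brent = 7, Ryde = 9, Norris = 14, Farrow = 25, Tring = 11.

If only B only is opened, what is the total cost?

Each neighborhood is assigned to its cheapest site among the open ones.
{B}: Wirral→B 14·12=168, Brent→B 8·7=56, Ryde→B 13·9=117, Norris→B 11·14=154, Farrow→B 9·25=225, Tring→B 9·11=99. Service 819; fixed 176; total 995.

Total cost: 995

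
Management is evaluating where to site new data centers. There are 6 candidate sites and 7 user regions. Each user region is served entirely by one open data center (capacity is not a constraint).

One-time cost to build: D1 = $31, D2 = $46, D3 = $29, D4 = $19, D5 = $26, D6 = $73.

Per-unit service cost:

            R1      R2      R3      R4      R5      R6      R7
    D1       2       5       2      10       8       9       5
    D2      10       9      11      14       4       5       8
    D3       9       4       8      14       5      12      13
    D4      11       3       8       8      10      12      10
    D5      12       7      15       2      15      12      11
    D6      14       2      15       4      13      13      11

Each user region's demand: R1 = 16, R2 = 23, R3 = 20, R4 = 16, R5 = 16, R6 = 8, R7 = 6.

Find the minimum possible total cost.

For any fixed open set, each user region goes to its cheapest open site; total = fixed + service.
{D1, D2, D4, D5}: R1→D1 2·16=32, R2→D4 3·23=69, R3→D1 2·20=40, R4→D5 2·16=32, R5→D2 4·16=64, R6→D2 5·8=40, R7→D1 5·6=30. Service 307; fixed 122; total 429.
{D1, D2, D5}: service 353 + fixed 103 = 456
{D1, D2, D3, D4, D5}: service 307 + fixed 151 = 458
{D1, D2, D3, D4, D5, D6}: service 284 + fixed 224 = 508
No other subset beats 429.

Minimum total cost: 429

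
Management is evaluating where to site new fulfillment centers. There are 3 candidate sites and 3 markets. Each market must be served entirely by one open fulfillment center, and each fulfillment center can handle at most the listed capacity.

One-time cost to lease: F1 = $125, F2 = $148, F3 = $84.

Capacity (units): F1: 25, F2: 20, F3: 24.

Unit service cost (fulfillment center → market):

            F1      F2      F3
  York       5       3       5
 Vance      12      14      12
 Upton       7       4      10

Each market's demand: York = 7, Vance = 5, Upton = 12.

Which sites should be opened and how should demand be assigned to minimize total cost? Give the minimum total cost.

Open {F3}: York→F3 5·7=35, Vance→F3 12·5=60, Upton→F3 10·12=120.
Loads: F3 carries 24/24. Service 215; fixed 84; total 299.
Next best feasible plan costs 304.

Minimum total cost: 299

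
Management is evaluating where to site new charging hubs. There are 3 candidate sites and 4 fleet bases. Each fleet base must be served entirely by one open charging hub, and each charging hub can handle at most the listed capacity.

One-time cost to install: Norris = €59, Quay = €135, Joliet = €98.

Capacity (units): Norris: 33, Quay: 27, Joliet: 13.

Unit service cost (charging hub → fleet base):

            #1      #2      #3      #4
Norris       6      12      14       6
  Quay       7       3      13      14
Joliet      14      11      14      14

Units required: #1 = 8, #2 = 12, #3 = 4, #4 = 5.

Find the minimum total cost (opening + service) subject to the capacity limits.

Open {Norris}: #1→Norris 6·8=48, #2→Norris 12·12=144, #3→Norris 14·4=56, #4→Norris 6·5=30.
Loads: Norris carries 29/33. Service 278; fixed 59; total 337.
Next best feasible plan costs 360.

Minimum total cost: 337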